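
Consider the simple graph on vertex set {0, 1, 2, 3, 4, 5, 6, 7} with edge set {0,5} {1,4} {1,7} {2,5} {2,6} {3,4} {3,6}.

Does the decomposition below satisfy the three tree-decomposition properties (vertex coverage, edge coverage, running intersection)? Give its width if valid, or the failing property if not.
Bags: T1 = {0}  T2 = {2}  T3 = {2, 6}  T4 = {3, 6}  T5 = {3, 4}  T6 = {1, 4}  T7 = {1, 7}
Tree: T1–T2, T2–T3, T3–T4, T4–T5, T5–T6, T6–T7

No — vertex 5 appears in no bag.

A tree decomposition must satisfy three properties: every vertex lies in some bag; for every edge, both endpoints lie together in some bag; and for every vertex, the bags containing it form a connected subtree. Here vertex 5 appears in no bag, so the decomposition is invalid.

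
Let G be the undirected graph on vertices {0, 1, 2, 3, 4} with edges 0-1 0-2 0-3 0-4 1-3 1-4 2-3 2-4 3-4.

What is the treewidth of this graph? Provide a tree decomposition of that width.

The largest bag has 4 vertices, giving width 3; this decomposition certifies tw(G) ≤ 3. Conversely, {0, 1, 3, 4} is a clique of size 4, and the vertices of any clique must share a bag in every tree decomposition; so some bag has ≥ 4 vertices and tw(G) ≥ 3. Hence tw(G) = 3 exactly.

Treewidth 3.
One optimal decomposition is:
Bags: B1 = {0, 1, 3, 4}  B2 = {0, 2, 3, 4}
Tree: B1–B2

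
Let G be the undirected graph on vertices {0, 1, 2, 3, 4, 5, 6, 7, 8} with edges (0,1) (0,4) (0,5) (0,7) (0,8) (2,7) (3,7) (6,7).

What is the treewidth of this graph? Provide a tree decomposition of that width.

Each bag holds 2 vertices, so the decomposition has width 1, which upper-bounds the treewidth. Since G has at least one edge (e.g. 0–1), it is not an edgeless graph, so tw(G) ≥ 1. Hence tw(G) = 1 exactly.

Treewidth 1.
One such decomposition:
Bags: B1 = {0, 1}  B2 = {0, 5}  B3 = {0, 7}  B4 = {2, 7}  B5 = {3, 7}  B6 = {0, 8}  B7 = {0, 4}  B8 = {6, 7}
Tree: B1–B2, B2–B3, B3–B4, B4–B5, B3–B6, B2–B7, B4–B8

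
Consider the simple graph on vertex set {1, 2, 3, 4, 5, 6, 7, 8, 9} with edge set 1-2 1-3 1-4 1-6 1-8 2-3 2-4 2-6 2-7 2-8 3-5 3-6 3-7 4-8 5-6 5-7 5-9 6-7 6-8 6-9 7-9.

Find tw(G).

A width-3 tree decomposition is:
Bags: B1 = {1, 2, 6, 8}  B2 = {1, 2, 4, 8}  B3 = {1, 2, 3, 6}  B4 = {2, 3, 6, 7}  B5 = {3, 5, 6, 7}  B6 = {5, 6, 7, 9}
Tree: B1–B2, B1–B3, B3–B4, B4–B5, B5–B6
The largest bag has 4 vertices, giving width 3; this decomposition certifies tw(G) ≤ 3. Conversely, {1, 2, 4, 8} is a clique of size 4, and the vertices of any clique must share a bag in every tree decomposition; so some bag has ≥ 4 vertices and tw(G) ≥ 3. Combining the bounds, tw(G) = 3.

3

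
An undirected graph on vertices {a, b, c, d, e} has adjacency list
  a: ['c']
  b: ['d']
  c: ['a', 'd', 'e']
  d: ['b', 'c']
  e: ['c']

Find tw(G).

1

A width-1 tree decomposition is:
Bags: B1 = {c, d}  B2 = {a, c}  B3 = {b, d}  B4 = {c, e}
Tree: B1–B2, B1–B3, B1–B4
Every bag has size at most 2, so the width is 2 − 1 = 1 and tw(G) ≤ 1. Any graph with an edge has treewidth ≥ 1, and G has the edge d–c. The upper and lower bounds meet at 1, so that is the treewidth.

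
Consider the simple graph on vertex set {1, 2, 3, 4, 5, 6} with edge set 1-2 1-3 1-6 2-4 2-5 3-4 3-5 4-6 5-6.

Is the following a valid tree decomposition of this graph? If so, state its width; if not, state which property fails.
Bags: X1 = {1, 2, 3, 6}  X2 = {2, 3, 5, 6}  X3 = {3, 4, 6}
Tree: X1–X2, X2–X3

No — edge (2,4) lies in no bag.

A tree decomposition must satisfy three properties: every vertex lies in some bag; for every edge, both endpoints lie together in some bag; and for every vertex, the bags containing it form a connected subtree. Here edge (2,4) lies in no bag, so the decomposition is invalid.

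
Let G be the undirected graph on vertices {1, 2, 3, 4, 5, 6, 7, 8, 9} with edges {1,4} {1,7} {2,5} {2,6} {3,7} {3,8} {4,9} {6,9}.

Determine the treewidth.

1

A width-1 tree decomposition is:
Bags: B1 = {2, 5}  B2 = {2, 6}  B3 = {6, 9}  B4 = {4, 9}  B5 = {1, 4}  B6 = {1, 7}  B7 = {3, 7}  B8 = {3, 8}
Tree: B1–B2, B2–B3, B3–B4, B4–B5, B5–B6, B6–B7, B7–B8
The largest bag has 2 vertices, giving width 1; this decomposition certifies tw(G) ≤ 1. Since G has at least one edge (e.g. 5–2), it is not an edgeless graph, so tw(G) ≥ 1. Hence tw(G) = 1 exactly.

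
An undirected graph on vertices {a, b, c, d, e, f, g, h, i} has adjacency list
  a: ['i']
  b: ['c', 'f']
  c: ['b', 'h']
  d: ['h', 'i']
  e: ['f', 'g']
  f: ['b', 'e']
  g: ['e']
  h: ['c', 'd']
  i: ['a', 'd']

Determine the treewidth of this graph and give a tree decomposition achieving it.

Each bag holds 2 vertices, so the decomposition has width 1, which upper-bounds the treewidth. Since G has at least one edge (e.g. a–i), it is not an edgeless graph, so tw(G) ≥ 1. Combining the bounds, tw(G) = 1.

Treewidth 1.
Bags: B1 = {a, i}  B2 = {d, i}  B3 = {d, h}  B4 = {c, h}  B5 = {b, c}  B6 = {b, f}  B7 = {e, f}  B8 = {e, g}
Tree: B1–B2, B2–B3, B3–B4, B4–B5, B5–B6, B6–B7, B7–B8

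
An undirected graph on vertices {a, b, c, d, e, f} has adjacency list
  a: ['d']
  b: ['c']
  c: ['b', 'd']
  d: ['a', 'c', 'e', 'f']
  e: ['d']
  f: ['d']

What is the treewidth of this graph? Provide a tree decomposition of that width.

Each bag holds 2 vertices, so the decomposition has width 1, which upper-bounds the treewidth. Since G has at least one edge (e.g. d–a), it is not an edgeless graph, so tw(G) ≥ 1. Combining the bounds, tw(G) = 1.

Treewidth 1.
One such decomposition:
Bags: B1 = {a, d}  B2 = {c, d}  B3 = {d, f}  B4 = {d, e}  B5 = {b, c}
Tree: B1–B2, B1–B3, B3–B4, B2–B5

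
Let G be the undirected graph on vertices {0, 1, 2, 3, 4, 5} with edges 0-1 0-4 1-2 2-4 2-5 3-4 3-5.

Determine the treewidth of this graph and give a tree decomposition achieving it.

Treewidth 2.
Bags: B1 = {0, 1, 4}  B2 = {1, 2, 4}  B3 = {2, 3, 4}  B4 = {2, 3, 5}
Tree: B1–B2, B2–B3, B3–B4

Each bag holds 3 vertices, so the decomposition has width 2, which upper-bounds the treewidth. The edges 0–1–2–4–0 form a cycle, so G is not a tree and its treewidth is at least 2. The upper and lower bounds meet at 2, so that is the treewidth.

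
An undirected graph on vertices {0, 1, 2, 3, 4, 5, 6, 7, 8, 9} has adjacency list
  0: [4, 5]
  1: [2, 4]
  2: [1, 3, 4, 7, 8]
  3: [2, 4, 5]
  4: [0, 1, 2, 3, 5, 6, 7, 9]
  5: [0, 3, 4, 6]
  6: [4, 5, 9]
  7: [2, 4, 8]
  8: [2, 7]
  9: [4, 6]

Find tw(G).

A width-2 tree decomposition is:
Bags: B1 = {2, 3, 4}  B2 = {3, 4, 5}  B3 = {4, 5, 6}  B4 = {1, 2, 4}  B5 = {2, 4, 7}  B6 = {4, 6, 9}  B7 = {2, 7, 8}  B8 = {0, 4, 5}
Tree: B1–B2, B2–B3, B1–B4, B4–B5, B3–B6, B5–B7, B3–B8
The largest bag has 3 vertices, giving width 2; this decomposition certifies tw(G) ≤ 2. Conversely, {2, 7, 8} is a clique of size 3, and the vertices of any clique must share a bag in every tree decomposition; so some bag has ≥ 3 vertices and tw(G) ≥ 2. Therefore the treewidth is 2.

2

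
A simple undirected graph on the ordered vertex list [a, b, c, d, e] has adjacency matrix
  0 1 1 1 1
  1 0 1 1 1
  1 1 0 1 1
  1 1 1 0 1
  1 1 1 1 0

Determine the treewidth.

A width-4 tree decomposition is:
Bags: B1 = {a, b, c, d, e}
Tree: (single bag)
With just one bag of size 5, the width is 5 − 1 = 4, so tw(G) ≤ 4. For the lower bound, the 5 vertices {a, b, c, d, e} are pairwise adjacent, and any tree decomposition puts a clique entirely inside one bag — forcing width ≥ 4. Combining the bounds, tw(G) = 4.

4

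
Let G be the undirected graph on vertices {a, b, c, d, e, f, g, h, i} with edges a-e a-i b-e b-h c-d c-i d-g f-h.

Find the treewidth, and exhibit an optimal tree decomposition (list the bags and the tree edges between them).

The largest bag has 2 vertices, giving width 1; this decomposition certifies tw(G) ≤ 1. Any graph with an edge has treewidth ≥ 1, and G has the edge f–h. Combining the bounds, tw(G) = 1.

Treewidth 1.
One such decomposition:
Bags: B1 = {f, h}  B2 = {b, h}  B3 = {b, e}  B4 = {a, e}  B5 = {a, i}  B6 = {c, i}  B7 = {c, d}  B8 = {d, g}
Tree: B1–B2, B2–B3, B3–B4, B4–B5, B5–B6, B6–B7, B7–B8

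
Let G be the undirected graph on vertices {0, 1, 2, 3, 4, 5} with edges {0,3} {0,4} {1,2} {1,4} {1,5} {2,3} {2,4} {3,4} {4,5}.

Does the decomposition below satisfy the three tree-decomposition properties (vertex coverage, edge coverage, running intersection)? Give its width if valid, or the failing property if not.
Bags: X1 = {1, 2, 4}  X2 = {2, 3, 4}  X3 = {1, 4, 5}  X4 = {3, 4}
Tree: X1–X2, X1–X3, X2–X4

No — vertex 0 appears in no bag.

A tree decomposition must satisfy three properties: every vertex lies in some bag; for every edge, both endpoints lie together in some bag; and for every vertex, the bags containing it form a connected subtree. Here vertex 0 appears in no bag, so the decomposition is invalid.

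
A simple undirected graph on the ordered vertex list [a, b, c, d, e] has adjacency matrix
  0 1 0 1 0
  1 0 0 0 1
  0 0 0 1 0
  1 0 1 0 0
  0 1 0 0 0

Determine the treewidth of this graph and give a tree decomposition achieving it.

Every bag has size at most 2, so the width is 2 − 1 = 1 and tw(G) ≤ 1. Since G has at least one edge (e.g. b–a), it is not an edgeless graph, so tw(G) ≥ 1. The upper and lower bounds meet at 1, so that is the treewidth.

Treewidth 1.
One optimal decomposition is:
Bags: B1 = {a, b}  B2 = {a, d}  B3 = {b, e}  B4 = {c, d}
Tree: B1–B2, B1–B3, B2–B4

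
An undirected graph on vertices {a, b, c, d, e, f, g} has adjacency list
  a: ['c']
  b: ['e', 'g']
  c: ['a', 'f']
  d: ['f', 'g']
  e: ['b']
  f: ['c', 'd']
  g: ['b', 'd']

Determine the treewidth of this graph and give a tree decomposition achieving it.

Each bag holds 2 vertices, so the decomposition has width 1, which upper-bounds the treewidth. Since G has at least one edge (e.g. a–c), it is not an edgeless graph, so tw(G) ≥ 1. The upper and lower bounds meet at 1, so that is the treewidth.

Treewidth 1.
One optimal decomposition is:
Bags: B1 = {a, c}  B2 = {c, f}  B3 = {d, f}  B4 = {d, g}  B5 = {b, g}  B6 = {b, e}
Tree: B1–B2, B2–B3, B3–B4, B4–B5, B5–B6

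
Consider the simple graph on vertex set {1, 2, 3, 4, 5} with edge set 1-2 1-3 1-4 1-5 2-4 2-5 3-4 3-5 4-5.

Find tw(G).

A width-3 tree decomposition is:
Bags: B1 = {1, 3, 4, 5}  B2 = {1, 2, 4, 5}
Tree: B1–B2
The largest bag has 4 vertices, giving width 3; this decomposition certifies tw(G) ≤ 3. On the other hand G contains the 4-clique {1, 2, 4, 5}. A clique must lie in a single bag of any decomposition, so no decomposition can have width below 3. The upper and lower bounds meet at 3, so that is the treewidth.

3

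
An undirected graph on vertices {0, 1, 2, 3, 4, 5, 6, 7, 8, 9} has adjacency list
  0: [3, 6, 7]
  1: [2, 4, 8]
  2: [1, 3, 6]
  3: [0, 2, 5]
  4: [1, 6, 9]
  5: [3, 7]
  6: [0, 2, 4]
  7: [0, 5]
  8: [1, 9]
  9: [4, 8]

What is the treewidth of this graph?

2

A width-2 tree decomposition is:
Bags: B1 = {3, 5, 7}  B2 = {0, 3, 7}  B3 = {0, 2, 3}  B4 = {0, 2, 6}  B5 = {1, 2, 6}  B6 = {1, 4, 6}  B7 = {1, 4, 8}  B8 = {4, 8, 9}
Tree: B1–B2, B2–B3, B3–B4, B4–B5, B5–B6, B6–B7, B7–B8
The largest bag has 3 vertices, giving width 2; this decomposition certifies tw(G) ≤ 2. The edges 5–7–0–3–5 form a cycle, so G is not a tree and its treewidth is at least 2. The upper and lower bounds meet at 2, so that is the treewidth.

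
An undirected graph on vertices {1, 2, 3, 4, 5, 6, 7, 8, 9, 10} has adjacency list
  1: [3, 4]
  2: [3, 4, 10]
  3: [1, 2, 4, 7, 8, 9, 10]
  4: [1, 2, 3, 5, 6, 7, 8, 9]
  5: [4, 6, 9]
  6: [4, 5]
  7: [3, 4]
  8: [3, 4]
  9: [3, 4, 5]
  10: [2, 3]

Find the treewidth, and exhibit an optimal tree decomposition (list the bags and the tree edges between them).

Each bag holds 3 vertices, so the decomposition has width 2, which upper-bounds the treewidth. For the lower bound, the 3 vertices {2, 3, 10} are pairwise adjacent, and any tree decomposition puts a clique entirely inside one bag — forcing width ≥ 2. Hence tw(G) = 2 exactly.

Treewidth 2.
Bags: B1 = {3, 4, 9}  B2 = {3, 4, 8}  B3 = {4, 5, 9}  B4 = {2, 3, 4}  B5 = {2, 3, 10}  B6 = {1, 3, 4}  B7 = {4, 5, 6}  B8 = {3, 4, 7}
Tree: B1–B2, B1–B3, B2–B4, B4–B5, B2–B6, B3–B7, B4–B8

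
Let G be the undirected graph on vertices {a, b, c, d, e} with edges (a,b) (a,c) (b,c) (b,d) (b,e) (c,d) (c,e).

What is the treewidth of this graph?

A width-2 tree decomposition is:
Bags: B1 = {b, c, d}  B2 = {b, c, e}  B3 = {a, b, c}
Tree: B1–B2, B1–B3
Each bag holds 3 vertices, so the decomposition has width 2, which upper-bounds the treewidth. For the lower bound, the 3 vertices {b, c, d} are pairwise adjacent, and any tree decomposition puts a clique entirely inside one bag — forcing width ≥ 2. Combining the bounds, tw(G) = 2.

2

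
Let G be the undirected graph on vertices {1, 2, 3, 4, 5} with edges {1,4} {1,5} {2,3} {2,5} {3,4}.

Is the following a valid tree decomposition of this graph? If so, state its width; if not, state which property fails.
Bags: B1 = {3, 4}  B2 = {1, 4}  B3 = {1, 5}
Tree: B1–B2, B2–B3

No — vertex 2 appears in no bag.

A tree decomposition must satisfy three properties: every vertex lies in some bag; for every edge, both endpoints lie together in some bag; and for every vertex, the bags containing it form a connected subtree. Here vertex 2 appears in no bag, so the decomposition is invalid.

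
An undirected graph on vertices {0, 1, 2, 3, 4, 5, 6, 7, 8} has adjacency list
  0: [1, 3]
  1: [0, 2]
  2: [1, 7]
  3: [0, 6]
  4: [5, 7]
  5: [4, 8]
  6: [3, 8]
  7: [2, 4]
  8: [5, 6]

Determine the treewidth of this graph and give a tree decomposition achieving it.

Each bag holds 3 vertices, so the decomposition has width 2, which upper-bounds the treewidth. The edges 1–0–3–6–8–5–4–7–2–1 form a cycle, so G is not a tree and its treewidth is at least 2. The upper and lower bounds meet at 2, so that is the treewidth.

Treewidth 2.
Bags: B1 = {0, 1, 3}  B2 = {1, 3, 6}  B3 = {1, 6, 8}  B4 = {1, 5, 8}  B5 = {1, 4, 5}  B6 = {1, 4, 7}  B7 = {1, 2, 7}
Tree: B1–B2, B2–B3, B3–B4, B4–B5, B5–B6, B6–B7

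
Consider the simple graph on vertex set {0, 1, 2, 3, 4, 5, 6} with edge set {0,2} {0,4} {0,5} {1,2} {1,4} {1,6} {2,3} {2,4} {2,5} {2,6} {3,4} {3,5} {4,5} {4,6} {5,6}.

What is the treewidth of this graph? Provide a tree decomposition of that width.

Each bag holds 4 vertices, so the decomposition has width 3, which upper-bounds the treewidth. For the lower bound, the 4 vertices {1, 2, 4, 6} are pairwise adjacent, and any tree decomposition puts a clique entirely inside one bag — forcing width ≥ 3. Hence tw(G) = 3 exactly.

Treewidth 3.
One such decomposition:
Bags: B1 = {2, 4, 5, 6}  B2 = {2, 3, 4, 5}  B3 = {1, 2, 4, 6}  B4 = {0, 2, 4, 5}
Tree: B1–B2, B1–B3, B1–B4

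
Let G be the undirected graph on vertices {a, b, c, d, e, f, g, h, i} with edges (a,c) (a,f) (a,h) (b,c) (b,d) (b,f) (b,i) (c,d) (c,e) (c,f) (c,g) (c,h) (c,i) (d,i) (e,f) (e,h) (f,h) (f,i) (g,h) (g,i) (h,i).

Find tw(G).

3

A width-3 tree decomposition is:
Bags: B1 = {c, f, h, i}  B2 = {c, e, f, h}  B3 = {c, g, h, i}  B4 = {b, c, f, i}  B5 = {a, c, f, h}  B6 = {b, c, d, i}
Tree: B1–B2, B1–B3, B1–B4, B2–B5, B4–B6
Every bag has size at most 4, so the width is 4 − 1 = 3 and tw(G) ≤ 3. For the lower bound, the 4 vertices {b, c, d, i} are pairwise adjacent, and any tree decomposition puts a clique entirely inside one bag — forcing width ≥ 3. Therefore the treewidth is 3.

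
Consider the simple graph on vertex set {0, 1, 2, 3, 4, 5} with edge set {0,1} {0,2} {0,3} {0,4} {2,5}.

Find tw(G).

1

A width-1 tree decomposition is:
Bags: B1 = {0, 3}  B2 = {0, 2}  B3 = {0, 1}  B4 = {2, 5}  B5 = {0, 4}
Tree: B1–B2, B2–B3, B2–B4, B3–B5
Every bag has size at most 2, so the width is 2 − 1 = 1 and tw(G) ≤ 1. Since G has at least one edge (e.g. 0–3), it is not an edgeless graph, so tw(G) ≥ 1. Hence tw(G) = 1 exactly.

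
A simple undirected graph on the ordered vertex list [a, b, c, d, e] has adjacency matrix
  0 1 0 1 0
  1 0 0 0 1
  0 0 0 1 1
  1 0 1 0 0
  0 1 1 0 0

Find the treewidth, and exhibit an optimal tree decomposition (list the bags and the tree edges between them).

Every bag has size at most 3, so the width is 3 − 1 = 2 and tw(G) ≤ 2. For the lower bound, G contains the cycle c–d–a–b–e–c, so G is not a forest; only forests have treewidth ≤ 1, hence tw(G) ≥ 2. Combining the bounds, tw(G) = 2.

Treewidth 2.
Bags: B1 = {a, c, d}  B2 = {a, b, c}  B3 = {b, c, e}
Tree: B1–B2, B2–B3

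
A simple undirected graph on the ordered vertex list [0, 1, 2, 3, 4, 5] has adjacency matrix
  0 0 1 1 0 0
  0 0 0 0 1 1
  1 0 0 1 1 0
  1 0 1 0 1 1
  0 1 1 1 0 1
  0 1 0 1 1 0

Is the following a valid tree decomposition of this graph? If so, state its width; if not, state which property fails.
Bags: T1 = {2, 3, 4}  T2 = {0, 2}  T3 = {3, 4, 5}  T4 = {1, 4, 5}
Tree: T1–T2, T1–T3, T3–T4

A tree decomposition must satisfy three properties: every vertex lies in some bag; for every edge, both endpoints lie together in some bag; and for every vertex, the bags containing it form a connected subtree. Here edge (3,0) lies in no bag, so the decomposition is invalid.

No — edge (3,0) lies in no bag.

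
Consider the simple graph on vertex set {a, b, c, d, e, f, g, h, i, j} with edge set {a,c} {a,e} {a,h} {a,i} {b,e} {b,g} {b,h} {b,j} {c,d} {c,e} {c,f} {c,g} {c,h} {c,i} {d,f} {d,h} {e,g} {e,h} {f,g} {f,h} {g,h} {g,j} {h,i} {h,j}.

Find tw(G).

A width-3 tree decomposition is:
Bags: B1 = {b, g, h, j}  B2 = {b, e, g, h}  B3 = {c, e, g, h}  B4 = {c, f, g, h}  B5 = {a, c, e, h}  B6 = {c, d, f, h}  B7 = {a, c, h, i}
Tree: B1–B2, B2–B3, B3–B4, B3–B5, B4–B6, B5–B7
Every bag has size at most 4, so the width is 4 − 1 = 3 and tw(G) ≤ 3. On the other hand G contains the 4-clique {b, g, h, j}. A clique must lie in a single bag of any decomposition, so no decomposition can have width below 3. Hence tw(G) = 3 exactly.

3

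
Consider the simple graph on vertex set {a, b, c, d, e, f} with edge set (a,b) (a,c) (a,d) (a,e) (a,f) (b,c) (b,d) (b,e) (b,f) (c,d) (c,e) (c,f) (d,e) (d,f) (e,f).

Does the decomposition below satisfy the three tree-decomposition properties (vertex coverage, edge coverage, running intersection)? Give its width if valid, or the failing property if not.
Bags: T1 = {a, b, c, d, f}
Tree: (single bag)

No — vertex e appears in no bag.

A tree decomposition must satisfy three properties: every vertex lies in some bag; for every edge, both endpoints lie together in some bag; and for every vertex, the bags containing it form a connected subtree. Here vertex e appears in no bag, so the decomposition is invalid.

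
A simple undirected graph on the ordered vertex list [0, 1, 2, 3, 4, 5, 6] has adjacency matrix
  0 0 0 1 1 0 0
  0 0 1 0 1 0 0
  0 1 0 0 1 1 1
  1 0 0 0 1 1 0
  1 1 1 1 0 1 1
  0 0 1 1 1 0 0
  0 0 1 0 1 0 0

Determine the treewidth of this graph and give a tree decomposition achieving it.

Treewidth 2.
One optimal decomposition is:
Bags: B1 = {3, 4, 5}  B2 = {2, 4, 5}  B3 = {1, 2, 4}  B4 = {2, 4, 6}  B5 = {0, 3, 4}
Tree: B1–B2, B2–B3, B2–B4, B1–B5

Each bag holds 3 vertices, so the decomposition has width 2, which upper-bounds the treewidth. On the other hand G contains the 3-clique {0, 3, 4}. A clique must lie in a single bag of any decomposition, so no decomposition can have width below 2. Therefore the treewidth is 2.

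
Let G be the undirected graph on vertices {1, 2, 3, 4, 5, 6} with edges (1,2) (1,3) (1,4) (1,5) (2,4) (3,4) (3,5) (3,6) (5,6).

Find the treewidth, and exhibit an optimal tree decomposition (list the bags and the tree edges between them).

Every bag has size at most 3, so the width is 3 − 1 = 2 and tw(G) ≤ 2. For the lower bound, the 3 vertices {1, 2, 4} are pairwise adjacent, and any tree decomposition puts a clique entirely inside one bag — forcing width ≥ 2. Combining the bounds, tw(G) = 2.

Treewidth 2.
One such decomposition:
Bags: B1 = {1, 2, 4}  B2 = {1, 3, 4}  B3 = {1, 3, 5}  B4 = {3, 5, 6}
Tree: B1–B2, B2–B3, B3–B4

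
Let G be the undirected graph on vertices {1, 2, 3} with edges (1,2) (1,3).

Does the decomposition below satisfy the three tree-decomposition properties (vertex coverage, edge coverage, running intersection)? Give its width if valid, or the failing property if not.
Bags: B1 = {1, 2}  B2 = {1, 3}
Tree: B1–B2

Vertex coverage: the bags together contain {1, 2, 3}, the full vertex set. Edge coverage: each edge of G has both endpoints in at least one bag. Running intersection: for every vertex, the bags containing it form a connected subtree. All three properties hold, so this is a valid tree decomposition of width max|bag| − 1 = 1, and hence tw(G) ≤ 1.

Yes; width 1.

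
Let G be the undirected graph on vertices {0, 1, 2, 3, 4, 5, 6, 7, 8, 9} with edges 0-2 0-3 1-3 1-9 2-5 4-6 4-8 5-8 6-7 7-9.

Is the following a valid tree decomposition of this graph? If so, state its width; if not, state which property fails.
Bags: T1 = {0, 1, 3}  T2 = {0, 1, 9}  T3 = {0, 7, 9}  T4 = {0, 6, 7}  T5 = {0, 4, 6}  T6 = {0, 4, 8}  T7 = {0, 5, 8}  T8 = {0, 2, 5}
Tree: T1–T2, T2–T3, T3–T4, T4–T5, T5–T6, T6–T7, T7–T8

Yes; width 2.

Checking the three conditions: (i) the bags cover all of {0, 1, 2, 3, 4, 5, 6, 7, 8, 9}; (ii) for each edge, some bag contains both endpoints; (iii) the bags containing any fixed vertex form a subtree. All hold, so the decomposition is valid with width 3 − 1 = 2.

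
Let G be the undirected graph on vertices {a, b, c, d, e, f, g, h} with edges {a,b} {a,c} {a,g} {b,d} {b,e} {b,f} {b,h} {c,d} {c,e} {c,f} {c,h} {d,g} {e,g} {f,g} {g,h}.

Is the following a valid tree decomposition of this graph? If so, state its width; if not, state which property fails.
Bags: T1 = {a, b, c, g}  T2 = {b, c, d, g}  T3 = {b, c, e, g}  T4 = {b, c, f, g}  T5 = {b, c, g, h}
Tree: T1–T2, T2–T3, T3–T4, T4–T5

Yes; width 3.

Every vertex of G appears in some bag (union = {a, b, c, d, e, f, g, h}); every edge is covered by a bag; and for each vertex v the set of bags containing v is connected in the bag tree. The decomposition is therefore valid. The largest bag has 4 vertices, so the width is 3.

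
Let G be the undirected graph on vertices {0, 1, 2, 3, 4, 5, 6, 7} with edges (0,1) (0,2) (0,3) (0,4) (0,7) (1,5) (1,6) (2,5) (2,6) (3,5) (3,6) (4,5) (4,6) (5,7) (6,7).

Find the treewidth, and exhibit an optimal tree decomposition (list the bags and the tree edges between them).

Treewidth 3.
Bags: B1 = {0, 2, 5, 6}  B2 = {0, 3, 5, 6}  B3 = {0, 1, 5, 6}  B4 = {0, 5, 6, 7}  B5 = {0, 4, 5, 6}
Tree: B1–B2, B2–B3, B3–B4, B4–B5

The largest bag has 4 vertices, giving width 3; this decomposition certifies tw(G) ≤ 3. For the lower bound: the 4 vertex sets {2,6}, {0,3}, {5}, {1} are disjoint, each induces a connected subgraph, and every pair is joined by at least one edge of G. Contracting each set to a single vertex therefore yields K_{4} as a minor, and since treewidth is minor-monotone, tw(G) ≥ tw(K_{4}) = 3. Combining the bounds, tw(G) = 3.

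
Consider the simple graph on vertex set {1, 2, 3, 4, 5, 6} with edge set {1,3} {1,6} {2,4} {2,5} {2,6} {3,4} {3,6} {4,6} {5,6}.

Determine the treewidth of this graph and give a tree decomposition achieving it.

Each bag holds 3 vertices, so the decomposition has width 2, which upper-bounds the treewidth. On the other hand G contains the 3-clique {1, 3, 6}. A clique must lie in a single bag of any decomposition, so no decomposition can have width below 2. Hence tw(G) = 2 exactly.

Treewidth 2.
One such decomposition:
Bags: B1 = {3, 4, 6}  B2 = {1, 3, 6}  B3 = {2, 4, 6}  B4 = {2, 5, 6}
Tree: B1–B2, B1–B3, B3–B4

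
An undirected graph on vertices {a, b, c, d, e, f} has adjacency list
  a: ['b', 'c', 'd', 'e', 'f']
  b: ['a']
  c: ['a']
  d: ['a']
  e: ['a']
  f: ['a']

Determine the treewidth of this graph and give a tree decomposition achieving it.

Treewidth 1.
One such decomposition:
Bags: B1 = {a, e}  B2 = {a, b}  B3 = {a, f}  B4 = {a, c}  B5 = {a, d}
Tree: B1–B2, B2–B3, B2–B4, B3–B5

The largest bag has 2 vertices, giving width 1; this decomposition certifies tw(G) ≤ 1. Any graph with an edge has treewidth ≥ 1, and G has the edge a–e. Therefore the treewidth is 1.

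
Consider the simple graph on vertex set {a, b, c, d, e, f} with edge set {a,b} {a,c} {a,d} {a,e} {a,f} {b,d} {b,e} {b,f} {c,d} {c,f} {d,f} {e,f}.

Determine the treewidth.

A width-3 tree decomposition is:
Bags: B1 = {a, b, d, f}  B2 = {a, c, d, f}  B3 = {a, b, e, f}
Tree: B1–B2, B1–B3
Every bag has size at most 4, so the width is 4 − 1 = 3 and tw(G) ≤ 3. Conversely, {a, c, d, f} is a clique of size 4, and the vertices of any clique must share a bag in every tree decomposition; so some bag has ≥ 4 vertices and tw(G) ≥ 3. Combining the bounds, tw(G) = 3.

3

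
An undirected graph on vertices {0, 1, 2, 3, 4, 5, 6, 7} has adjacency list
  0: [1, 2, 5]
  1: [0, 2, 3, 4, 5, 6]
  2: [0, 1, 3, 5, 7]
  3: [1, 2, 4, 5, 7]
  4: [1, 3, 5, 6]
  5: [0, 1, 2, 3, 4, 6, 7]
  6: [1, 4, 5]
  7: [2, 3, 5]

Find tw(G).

A width-3 tree decomposition is:
Bags: B1 = {1, 3, 4, 5}  B2 = {1, 2, 3, 5}  B3 = {2, 3, 5, 7}  B4 = {1, 4, 5, 6}  B5 = {0, 1, 2, 5}
Tree: B1–B2, B2–B3, B1–B4, B2–B5
The largest bag has 4 vertices, giving width 3; this decomposition certifies tw(G) ≤ 3. Conversely, {0, 1, 2, 5} is a clique of size 4, and the vertices of any clique must share a bag in every tree decomposition; so some bag has ≥ 4 vertices and tw(G) ≥ 3. Hence tw(G) = 3 exactly.

3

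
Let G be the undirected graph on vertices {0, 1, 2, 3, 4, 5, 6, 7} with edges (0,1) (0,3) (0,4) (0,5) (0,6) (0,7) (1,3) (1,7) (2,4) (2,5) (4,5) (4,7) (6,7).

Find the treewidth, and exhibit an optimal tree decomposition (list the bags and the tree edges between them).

Each bag holds 3 vertices, so the decomposition has width 2, which upper-bounds the treewidth. For the lower bound, the 3 vertices {0, 1, 3} are pairwise adjacent, and any tree decomposition puts a clique entirely inside one bag — forcing width ≥ 2. Therefore the treewidth is 2.

Treewidth 2.
One optimal decomposition is:
Bags: B1 = {0, 4, 7}  B2 = {0, 4, 5}  B3 = {2, 4, 5}  B4 = {0, 1, 7}  B5 = {0, 1, 3}  B6 = {0, 6, 7}
Tree: B1–B2, B2–B3, B1–B4, B4–B5, B4–B6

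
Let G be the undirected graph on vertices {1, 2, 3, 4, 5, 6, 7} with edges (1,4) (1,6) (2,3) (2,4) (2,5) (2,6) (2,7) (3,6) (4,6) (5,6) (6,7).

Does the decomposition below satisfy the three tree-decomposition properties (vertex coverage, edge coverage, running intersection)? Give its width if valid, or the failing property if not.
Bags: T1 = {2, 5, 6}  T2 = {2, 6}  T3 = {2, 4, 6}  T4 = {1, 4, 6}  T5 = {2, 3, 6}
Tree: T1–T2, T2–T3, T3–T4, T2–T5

No — vertex 7 appears in no bag.

A tree decomposition must satisfy three properties: every vertex lies in some bag; for every edge, both endpoints lie together in some bag; and for every vertex, the bags containing it form a connected subtree. Here vertex 7 appears in no bag, so the decomposition is invalid.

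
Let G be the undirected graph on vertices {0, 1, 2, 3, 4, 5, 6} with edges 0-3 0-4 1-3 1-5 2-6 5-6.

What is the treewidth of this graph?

A width-1 tree decomposition is:
Bags: B1 = {2, 6}  B2 = {5, 6}  B3 = {1, 5}  B4 = {1, 3}  B5 = {0, 3}  B6 = {0, 4}
Tree: B1–B2, B2–B3, B3–B4, B4–B5, B5–B6
Every bag has size at most 2, so the width is 2 − 1 = 1 and tw(G) ≤ 1. Any graph with an edge has treewidth ≥ 1, and G has the edge 2–6. Hence tw(G) = 1 exactly.

1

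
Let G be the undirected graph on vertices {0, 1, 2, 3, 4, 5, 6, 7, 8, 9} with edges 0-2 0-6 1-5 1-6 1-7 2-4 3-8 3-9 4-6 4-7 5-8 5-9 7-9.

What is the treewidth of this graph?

A width-2 tree decomposition is:
Bags: B1 = {0, 2, 4}  B2 = {0, 4, 6}  B3 = {4, 6, 7}  B4 = {1, 6, 7}  B5 = {1, 7, 9}  B6 = {1, 5, 9}  B7 = {3, 5, 9}  B8 = {3, 5, 8}
Tree: B1–B2, B2–B3, B3–B4, B4–B5, B5–B6, B6–B7, B7–B8
Every bag has size at most 3, so the width is 3 − 1 = 2 and tw(G) ≤ 2. Since 2–0–6–4–2 is a cycle in G, G is not acyclic. Forests are exactly the graphs of treewidth ≤ 1, so tw(G) ≥ 2. The upper and lower bounds meet at 2, so that is the treewidth.

2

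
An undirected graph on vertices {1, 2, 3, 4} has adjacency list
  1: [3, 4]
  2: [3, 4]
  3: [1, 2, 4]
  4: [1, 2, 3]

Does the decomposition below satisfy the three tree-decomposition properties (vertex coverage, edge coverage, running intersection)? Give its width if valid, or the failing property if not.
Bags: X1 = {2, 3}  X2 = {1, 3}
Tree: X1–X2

No — vertex 4 appears in no bag.

A tree decomposition must satisfy three properties: every vertex lies in some bag; for every edge, both endpoints lie together in some bag; and for every vertex, the bags containing it form a connected subtree. Here vertex 4 appears in no bag, so the decomposition is invalid.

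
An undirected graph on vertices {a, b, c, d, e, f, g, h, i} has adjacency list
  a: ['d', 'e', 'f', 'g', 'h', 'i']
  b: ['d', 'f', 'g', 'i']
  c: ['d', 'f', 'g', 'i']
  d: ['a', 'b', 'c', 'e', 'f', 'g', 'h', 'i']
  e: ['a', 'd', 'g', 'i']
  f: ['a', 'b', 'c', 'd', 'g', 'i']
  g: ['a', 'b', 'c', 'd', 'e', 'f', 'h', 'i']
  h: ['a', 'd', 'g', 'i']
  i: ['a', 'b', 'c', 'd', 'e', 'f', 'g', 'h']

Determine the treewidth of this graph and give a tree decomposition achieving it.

Every bag has size at most 5, so the width is 5 − 1 = 4 and tw(G) ≤ 4. Conversely, {a, d, e, g, i} is a clique of size 5, and the vertices of any clique must share a bag in every tree decomposition; so some bag has ≥ 5 vertices and tw(G) ≥ 4. Hence tw(G) = 4 exactly.

Treewidth 4.
Bags: B1 = {c, d, f, g, i}  B2 = {a, d, f, g, i}  B3 = {a, d, e, g, i}  B4 = {a, d, g, h, i}  B5 = {b, d, f, g, i}
Tree: B1–B2, B2–B3, B3–B4, B2–B5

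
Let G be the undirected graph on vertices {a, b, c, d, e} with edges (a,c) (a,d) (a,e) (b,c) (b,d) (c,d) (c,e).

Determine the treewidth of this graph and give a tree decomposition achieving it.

Treewidth 2.
One such decomposition:
Bags: B1 = {a, c, d}  B2 = {b, c, d}  B3 = {a, c, e}
Tree: B1–B2, B1–B3

Every bag has size at most 3, so the width is 3 − 1 = 2 and tw(G) ≤ 2. Conversely, {a, c, d} is a clique of size 3, and the vertices of any clique must share a bag in every tree decomposition; so some bag has ≥ 3 vertices and tw(G) ≥ 2. Therefore the treewidth is 2.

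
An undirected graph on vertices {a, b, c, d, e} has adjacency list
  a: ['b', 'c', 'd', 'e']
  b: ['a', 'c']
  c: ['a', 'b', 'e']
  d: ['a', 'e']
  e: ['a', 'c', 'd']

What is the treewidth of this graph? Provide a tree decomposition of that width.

Treewidth 2.
Bags: B1 = {a, c, e}  B2 = {a, d, e}  B3 = {a, b, c}
Tree: B1–B2, B1–B3

The largest bag has 3 vertices, giving width 2; this decomposition certifies tw(G) ≤ 2. On the other hand G contains the 3-clique {a, d, e}. A clique must lie in a single bag of any decomposition, so no decomposition can have width below 2. Therefore the treewidth is 2.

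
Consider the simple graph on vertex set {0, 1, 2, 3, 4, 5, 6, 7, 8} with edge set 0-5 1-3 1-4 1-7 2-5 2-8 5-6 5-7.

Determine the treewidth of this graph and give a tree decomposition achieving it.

Treewidth 1.
One such decomposition:
Bags: B1 = {2, 5}  B2 = {0, 5}  B3 = {2, 8}  B4 = {5, 7}  B5 = {5, 6}  B6 = {1, 7}  B7 = {1, 3}  B8 = {1, 4}
Tree: B1–B2, B1–B3, B1–B4, B2–B5, B4–B6, B6–B7, B7–B8

The largest bag has 2 vertices, giving width 1; this decomposition certifies tw(G) ≤ 1. G has an edge, so its treewidth is at least 1. Hence tw(G) = 1 exactly.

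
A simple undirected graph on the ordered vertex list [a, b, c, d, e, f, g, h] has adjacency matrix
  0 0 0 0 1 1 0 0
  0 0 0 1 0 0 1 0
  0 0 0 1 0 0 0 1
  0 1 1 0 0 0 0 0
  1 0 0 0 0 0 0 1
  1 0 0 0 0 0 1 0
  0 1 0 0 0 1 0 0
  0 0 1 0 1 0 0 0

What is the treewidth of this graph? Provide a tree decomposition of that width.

Treewidth 2.
One optimal decomposition is:
Bags: B1 = {b, d, g}  B2 = {d, f, g}  B3 = {a, d, f}  B4 = {a, d, e}  B5 = {d, e, h}  B6 = {c, d, h}
Tree: B1–B2, B2–B3, B3–B4, B4–B5, B5–B6

The largest bag has 3 vertices, giving width 2; this decomposition certifies tw(G) ≤ 2. For the lower bound, G contains the cycle d–b–g–f–a–e–h–c–d, so G is not a forest; only forests have treewidth ≤ 1, hence tw(G) ≥ 2. The upper and lower bounds meet at 2, so that is the treewidth.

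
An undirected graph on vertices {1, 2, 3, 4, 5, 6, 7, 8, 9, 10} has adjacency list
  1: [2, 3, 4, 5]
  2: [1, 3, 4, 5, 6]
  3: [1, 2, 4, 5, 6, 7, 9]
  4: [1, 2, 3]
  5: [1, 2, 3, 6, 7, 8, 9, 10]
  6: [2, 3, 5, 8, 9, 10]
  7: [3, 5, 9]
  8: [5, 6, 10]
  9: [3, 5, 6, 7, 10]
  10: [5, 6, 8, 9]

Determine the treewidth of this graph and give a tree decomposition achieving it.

Every bag has size at most 4, so the width is 4 − 1 = 3 and tw(G) ≤ 3. Conversely, {1, 2, 3, 4} is a clique of size 4, and the vertices of any clique must share a bag in every tree decomposition; so some bag has ≥ 4 vertices and tw(G) ≥ 3. Hence tw(G) = 3 exactly.

Treewidth 3.
One such decomposition:
Bags: B1 = {2, 3, 5, 6}  B2 = {3, 5, 6, 9}  B3 = {5, 6, 9, 10}  B4 = {3, 5, 7, 9}  B5 = {5, 6, 8, 10}  B6 = {1, 2, 3, 5}  B7 = {1, 2, 3, 4}
Tree: B1–B2, B2–B3, B2–B4, B3–B5, B1–B6, B6–B7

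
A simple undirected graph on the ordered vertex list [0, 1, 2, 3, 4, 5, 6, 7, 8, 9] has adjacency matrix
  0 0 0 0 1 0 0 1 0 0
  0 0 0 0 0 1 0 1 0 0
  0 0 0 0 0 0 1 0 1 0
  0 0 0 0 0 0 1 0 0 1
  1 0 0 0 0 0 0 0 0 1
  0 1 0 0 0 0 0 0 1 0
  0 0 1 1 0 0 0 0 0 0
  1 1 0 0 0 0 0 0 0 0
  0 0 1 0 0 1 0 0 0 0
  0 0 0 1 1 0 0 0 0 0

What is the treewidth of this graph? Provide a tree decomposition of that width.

Treewidth 2.
Bags: B1 = {2, 6, 8}  B2 = {3, 6, 8}  B3 = {3, 8, 9}  B4 = {4, 8, 9}  B5 = {0, 4, 8}  B6 = {0, 7, 8}  B7 = {1, 7, 8}  B8 = {1, 5, 8}
Tree: B1–B2, B2–B3, B3–B4, B4–B5, B5–B6, B6–B7, B7–B8

Each bag holds 3 vertices, so the decomposition has width 2, which upper-bounds the treewidth. Since 8–2–6–3–9–4–0–7–1–5–8 is a cycle in G, G is not acyclic. Forests are exactly the graphs of treewidth ≤ 1, so tw(G) ≥ 2. Hence tw(G) = 2 exactly.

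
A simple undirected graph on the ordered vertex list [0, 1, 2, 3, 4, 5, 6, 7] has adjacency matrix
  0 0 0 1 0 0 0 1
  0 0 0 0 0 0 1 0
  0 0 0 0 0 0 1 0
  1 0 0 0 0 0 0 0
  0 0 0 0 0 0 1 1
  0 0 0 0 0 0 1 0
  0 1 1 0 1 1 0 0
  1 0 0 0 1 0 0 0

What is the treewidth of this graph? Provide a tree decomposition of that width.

Treewidth 1.
One optimal decomposition is:
Bags: B1 = {0, 7}  B2 = {4, 7}  B3 = {4, 6}  B4 = {0, 3}  B5 = {5, 6}  B6 = {1, 6}  B7 = {2, 6}
Tree: B1–B2, B2–B3, B1–B4, B3–B5, B3–B6, B3–B7

Each bag holds 2 vertices, so the decomposition has width 1, which upper-bounds the treewidth. G has an edge, so its treewidth is at least 1. The upper and lower bounds meet at 1, so that is the treewidth.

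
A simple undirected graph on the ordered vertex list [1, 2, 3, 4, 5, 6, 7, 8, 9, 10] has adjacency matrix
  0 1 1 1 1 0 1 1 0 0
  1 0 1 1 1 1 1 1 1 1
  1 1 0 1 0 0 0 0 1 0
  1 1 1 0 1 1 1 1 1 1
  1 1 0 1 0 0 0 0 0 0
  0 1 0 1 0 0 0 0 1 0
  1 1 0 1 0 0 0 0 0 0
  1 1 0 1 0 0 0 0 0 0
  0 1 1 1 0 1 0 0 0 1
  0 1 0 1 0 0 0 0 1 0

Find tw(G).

3

A width-3 tree decomposition is:
Bags: B1 = {1, 2, 4, 7}  B2 = {1, 2, 3, 4}  B3 = {1, 2, 4, 8}  B4 = {1, 2, 4, 5}  B5 = {2, 3, 4, 9}  B6 = {2, 4, 9, 10}  B7 = {2, 4, 6, 9}
Tree: B1–B2, B1–B3, B3–B4, B2–B5, B5–B6, B6–B7
The largest bag has 4 vertices, giving width 3; this decomposition certifies tw(G) ≤ 3. Conversely, {1, 2, 4, 8} is a clique of size 4, and the vertices of any clique must share a bag in every tree decomposition; so some bag has ≥ 4 vertices and tw(G) ≥ 3. Therefore the treewidth is 3.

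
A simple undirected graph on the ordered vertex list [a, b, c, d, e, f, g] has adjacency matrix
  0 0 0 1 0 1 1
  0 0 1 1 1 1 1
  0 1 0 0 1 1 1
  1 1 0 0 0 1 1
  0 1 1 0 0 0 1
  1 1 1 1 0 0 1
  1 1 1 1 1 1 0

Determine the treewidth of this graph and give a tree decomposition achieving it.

Treewidth 3.
One such decomposition:
Bags: B1 = {b, c, e, g}  B2 = {b, c, f, g}  B3 = {b, d, f, g}  B4 = {a, d, f, g}
Tree: B1–B2, B2–B3, B3–B4

Each bag holds 4 vertices, so the decomposition has width 3, which upper-bounds the treewidth. Conversely, {b, c, e, g} is a clique of size 4, and the vertices of any clique must share a bag in every tree decomposition; so some bag has ≥ 4 vertices and tw(G) ≥ 3. Combining the bounds, tw(G) = 3.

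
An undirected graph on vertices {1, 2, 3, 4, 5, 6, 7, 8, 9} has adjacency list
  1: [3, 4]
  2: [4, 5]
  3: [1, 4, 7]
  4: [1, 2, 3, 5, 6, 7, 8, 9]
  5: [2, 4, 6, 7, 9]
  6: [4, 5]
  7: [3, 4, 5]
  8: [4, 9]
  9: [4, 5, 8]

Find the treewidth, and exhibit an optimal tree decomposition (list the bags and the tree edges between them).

The largest bag has 3 vertices, giving width 2; this decomposition certifies tw(G) ≤ 2. On the other hand G contains the 3-clique {4, 8, 9}. A clique must lie in a single bag of any decomposition, so no decomposition can have width below 2. Therefore the treewidth is 2.

Treewidth 2.
Bags: B1 = {4, 5, 6}  B2 = {4, 5, 7}  B3 = {3, 4, 7}  B4 = {4, 5, 9}  B5 = {1, 3, 4}  B6 = {2, 4, 5}  B7 = {4, 8, 9}
Tree: B1–B2, B2–B3, B1–B4, B3–B5, B1–B6, B4–B7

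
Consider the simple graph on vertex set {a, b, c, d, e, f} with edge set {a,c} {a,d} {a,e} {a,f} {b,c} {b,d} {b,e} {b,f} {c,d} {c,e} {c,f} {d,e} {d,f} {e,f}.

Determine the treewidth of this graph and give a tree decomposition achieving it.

Treewidth 4.
Bags: B1 = {b, c, d, e, f}  B2 = {a, c, d, e, f}
Tree: B1–B2

Every bag has size at most 5, so the width is 5 − 1 = 4 and tw(G) ≤ 4. Conversely, {a, c, d, e, f} is a clique of size 5, and the vertices of any clique must share a bag in every tree decomposition; so some bag has ≥ 5 vertices and tw(G) ≥ 4. Hence tw(G) = 4 exactly.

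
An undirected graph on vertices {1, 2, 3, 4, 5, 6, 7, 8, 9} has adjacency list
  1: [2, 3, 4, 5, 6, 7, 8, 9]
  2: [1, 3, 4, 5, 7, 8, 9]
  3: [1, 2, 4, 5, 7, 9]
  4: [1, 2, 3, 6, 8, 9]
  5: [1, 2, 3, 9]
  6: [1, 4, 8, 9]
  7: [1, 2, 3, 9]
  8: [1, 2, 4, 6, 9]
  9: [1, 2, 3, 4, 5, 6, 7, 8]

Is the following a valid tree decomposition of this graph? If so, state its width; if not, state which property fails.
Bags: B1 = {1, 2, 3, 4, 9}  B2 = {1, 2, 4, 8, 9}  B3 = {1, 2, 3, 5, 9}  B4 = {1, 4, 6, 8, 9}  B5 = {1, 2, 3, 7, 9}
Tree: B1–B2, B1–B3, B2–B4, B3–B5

Every vertex of G appears in some bag (union = {1, 2, 3, 4, 5, 6, 7, 8, 9}); every edge is covered by a bag; and for each vertex v the set of bags containing v is connected in the bag tree. The decomposition is therefore valid. The largest bag has 5 vertices, so the width is 4.

Yes; width 4.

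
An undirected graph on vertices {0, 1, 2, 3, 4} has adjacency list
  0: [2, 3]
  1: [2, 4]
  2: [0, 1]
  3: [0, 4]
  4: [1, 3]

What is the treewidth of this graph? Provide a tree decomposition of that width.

Every bag has size at most 3, so the width is 3 − 1 = 2 and tw(G) ≤ 2. Since 0–3–4–1–2–0 is a cycle in G, G is not acyclic. Forests are exactly the graphs of treewidth ≤ 1, so tw(G) ≥ 2. The upper and lower bounds meet at 2, so that is the treewidth.

Treewidth 2.
One optimal decomposition is:
Bags: B1 = {0, 3, 4}  B2 = {0, 1, 4}  B3 = {0, 1, 2}
Tree: B1–B2, B2–B3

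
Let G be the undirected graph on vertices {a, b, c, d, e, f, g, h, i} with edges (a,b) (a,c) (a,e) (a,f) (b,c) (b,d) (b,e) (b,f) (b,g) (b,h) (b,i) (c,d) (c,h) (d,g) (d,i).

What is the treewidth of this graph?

2

A width-2 tree decomposition is:
Bags: B1 = {b, c, h}  B2 = {a, b, c}  B3 = {a, b, f}  B4 = {a, b, e}  B5 = {b, c, d}  B6 = {b, d, g}  B7 = {b, d, i}
Tree: B1–B2, B2–B3, B2–B4, B1–B5, B5–B6, B6–B7
Each bag holds 3 vertices, so the decomposition has width 2, which upper-bounds the treewidth. Conversely, {b, d, g} is a clique of size 3, and the vertices of any clique must share a bag in every tree decomposition; so some bag has ≥ 3 vertices and tw(G) ≥ 2. The upper and lower bounds meet at 2, so that is the treewidth.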